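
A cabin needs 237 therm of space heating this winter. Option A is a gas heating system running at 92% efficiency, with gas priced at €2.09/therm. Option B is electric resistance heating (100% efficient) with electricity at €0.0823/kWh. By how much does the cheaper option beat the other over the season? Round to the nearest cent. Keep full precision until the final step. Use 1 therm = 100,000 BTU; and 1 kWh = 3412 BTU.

€33.26

Heat load = 237 therm × 100,000 = 23,700,000 BTU
Gas: input = 23,700,000 / 0.92 = 25,760,870 BTU = 257.6 therm → 257.6 × €2.09 = €538.40
Electric: 23,700,000 BTU / 3412 = 6,946 kWh → × €0.0823 = €571.66
Difference = |€538.40 − €571.66| = €33.26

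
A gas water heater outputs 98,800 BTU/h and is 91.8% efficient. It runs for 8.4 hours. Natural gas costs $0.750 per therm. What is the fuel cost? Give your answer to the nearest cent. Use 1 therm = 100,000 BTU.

Heat delivered = 98,800 BTU/h × 8.4 h = 829,920 BTU
Gas input = 829,920 / 0.918 = 904,052 BTU
= 904,052 / 100,000 = 9.041 therm
Cost = 9.041 × $0.750/therm = $6.78

$6.78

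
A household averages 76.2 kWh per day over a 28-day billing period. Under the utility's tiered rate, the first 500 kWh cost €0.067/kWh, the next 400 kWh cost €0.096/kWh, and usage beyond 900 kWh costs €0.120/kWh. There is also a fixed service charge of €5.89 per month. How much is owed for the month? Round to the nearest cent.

Usage = 76.2 kWh/day × 28 days = 2133.6 kWh
First 500 kWh × €0.067 = €33.50
Next 400 kWh × €0.096 = €38.40
Remaining 1233.6 kWh × €0.120 = €148.03
Energy charge = €219.93; + service €5.89 = €225.82

€225.82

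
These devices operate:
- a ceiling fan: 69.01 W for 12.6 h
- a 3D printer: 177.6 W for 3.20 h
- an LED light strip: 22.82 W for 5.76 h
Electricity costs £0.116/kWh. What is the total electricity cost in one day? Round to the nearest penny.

£0.18

ceiling fan: 69.01 W × 12.6 h = 870 Wh = 0.8695 kWh
3D printer: 177.6 W × 3.20 h = 568 Wh = 0.5683 kWh
LED light strip: 22.82 W × 5.76 h = 131 Wh = 0.1314 kWh
Total energy = 0.8695 + 0.5683 + 0.1314 = 1.569 kWh
Cost = 1.569 kWh × £0.116 = £0.18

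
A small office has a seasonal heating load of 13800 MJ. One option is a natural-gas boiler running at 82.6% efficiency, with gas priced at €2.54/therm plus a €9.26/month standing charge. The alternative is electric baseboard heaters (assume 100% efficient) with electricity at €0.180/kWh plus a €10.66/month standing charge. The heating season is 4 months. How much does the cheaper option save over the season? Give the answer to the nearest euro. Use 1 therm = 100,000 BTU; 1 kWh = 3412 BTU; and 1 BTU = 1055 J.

€293

Heat load = 13800 MJ = 13,800,000,000 J / 1055 = 13,080,569 BTU
Gas: input = 13,080,569 / 0.826 = 15,836,040 BTU = 158.4 therm → 158.4 × €2.54 = €402.24; + 4 × €9.26 standing = €439.28
Electric: 13,080,569 BTU / 3412 = 3,834 kWh → × €0.180 = €690.07; + 4 × €10.66 standing = €732.71
Difference = |€439.28 − €732.71| = €293.43 ≈ €293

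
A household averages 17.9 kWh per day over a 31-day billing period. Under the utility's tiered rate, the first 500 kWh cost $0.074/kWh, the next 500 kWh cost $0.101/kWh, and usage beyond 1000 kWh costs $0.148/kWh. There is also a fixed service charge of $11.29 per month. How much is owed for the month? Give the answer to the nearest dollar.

$54

Usage = 17.9 kWh/day × 31 days = 554.9 kWh
First 500 kWh × $0.074 = $37.00
Next 54.9 kWh × $0.101 = $5.54
Remaining tier: 0 kWh (not reached)
Energy charge = $42.54; + service $11.29 = $53.83 ≈ $54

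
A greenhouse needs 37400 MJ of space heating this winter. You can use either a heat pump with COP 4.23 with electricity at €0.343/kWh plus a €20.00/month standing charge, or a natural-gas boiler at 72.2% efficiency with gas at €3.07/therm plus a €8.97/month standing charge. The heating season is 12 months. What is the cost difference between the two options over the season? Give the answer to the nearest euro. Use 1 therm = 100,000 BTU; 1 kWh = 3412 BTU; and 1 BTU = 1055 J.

Heat load = 37400 MJ = 37,400,000,000 J / 1055 = 35,450,237 BTU
Gas: input = 35,450,237 / 0.722 = 49,100,051 BTU = 491 therm → 491 × €3.07 = €1,507.37; + 12 × €8.97 standing = €1,615.01
Heat pump: 35,450,237 BTU / 3412 = 10,390 kWh heat; / 4.23 = 2,456 kWh in → × €0.343 = €842.49; + 12 × €20.00 standing = €1,082.49
Difference = |€1,615.01 − €1,082.49| = €532.52 ≈ €533

€533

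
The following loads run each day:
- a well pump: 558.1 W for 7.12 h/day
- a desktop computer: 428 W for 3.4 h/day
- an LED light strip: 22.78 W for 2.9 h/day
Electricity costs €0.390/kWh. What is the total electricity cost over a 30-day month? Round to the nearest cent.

€64.29

well pump: 558.1 W × 7.12 h × 30 d = 119,210 Wh = 119.2 kWh
desktop computer: 428 W × 3.4 h × 30 d = 43,656 Wh = 43.66 kWh
LED light strip: 22.78 W × 2.9 h × 30 d = 1,982 Wh = 1.982 kWh
Total energy = 119.2 + 43.66 + 1.982 = 164.8 kWh
Cost = 164.8 kWh × €0.390 = €64.29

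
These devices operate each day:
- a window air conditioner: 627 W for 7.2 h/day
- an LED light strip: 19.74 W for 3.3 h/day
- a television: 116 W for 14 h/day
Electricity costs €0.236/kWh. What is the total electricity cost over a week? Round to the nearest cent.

€10.25

window air conditioner: 627 W × 7.2 h × 7 d = 31,601 Wh = 31.6 kWh
LED light strip: 19.74 W × 3.3 h × 7 d = 456 Wh = 0.456 kWh
television: 116 W × 14 h × 7 d = 11,368 Wh = 11.37 kWh
Total energy = 31.6 + 0.456 + 11.37 = 43.42 kWh
Cost = 43.42 kWh × €0.236 = €10.25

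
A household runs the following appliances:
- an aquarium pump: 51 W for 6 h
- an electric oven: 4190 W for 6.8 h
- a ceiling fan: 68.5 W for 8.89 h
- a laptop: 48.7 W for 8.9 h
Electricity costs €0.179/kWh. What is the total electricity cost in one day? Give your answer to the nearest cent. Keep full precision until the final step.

€5.34

aquarium pump: 51 W × 6 h = 306 Wh = 0.306 kWh
electric oven: 4190 W × 6.8 h = 28,492 Wh = 28.49 kWh
ceiling fan: 68.5 W × 8.89 h = 609 Wh = 0.609 kWh
laptop: 48.7 W × 8.9 h = 433 Wh = 0.4334 kWh
Total energy = 0.306 + 28.49 + 0.609 + 0.4334 = 29.84 kWh
Cost = 29.84 kWh × €0.179 = €5.34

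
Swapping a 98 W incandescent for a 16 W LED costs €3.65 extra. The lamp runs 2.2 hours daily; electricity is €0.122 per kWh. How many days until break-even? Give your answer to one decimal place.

Power saved = 98 − 16 = 82 W
Daily energy saved = 82 W × 2.2 h = 180.4 Wh = 0.1804 kWh
Daily savings = 0.1804 × €0.122 = €0.0220
Payback = €3.65 / €0.0220 per day = 165.8 days

165.8 days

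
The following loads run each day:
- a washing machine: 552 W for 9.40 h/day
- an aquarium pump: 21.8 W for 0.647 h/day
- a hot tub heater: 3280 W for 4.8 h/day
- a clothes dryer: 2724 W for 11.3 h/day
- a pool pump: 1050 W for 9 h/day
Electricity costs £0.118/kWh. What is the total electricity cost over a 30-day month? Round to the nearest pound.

£217

washing machine: 552 W × 9.40 h × 30 d = 155,664 Wh = 155.7 kWh
aquarium pump: 21.8 W × 0.647 h × 30 d = 423 Wh = 0.4231 kWh
hot tub heater: 3280 W × 4.8 h × 30 d = 472,320 Wh = 472.3 kWh
clothes dryer: 2724 W × 11.3 h × 30 d = 923,436 Wh = 923.4 kWh
pool pump: 1050 W × 9 h × 30 d = 283,500 Wh = 283.5 kWh
Total energy = 155.7 + 0.4231 + 472.3 + 923.4 + 283.5 = 1,835 kWh
Cost = 1,835 kWh × £0.118 = £216.57 ≈ £217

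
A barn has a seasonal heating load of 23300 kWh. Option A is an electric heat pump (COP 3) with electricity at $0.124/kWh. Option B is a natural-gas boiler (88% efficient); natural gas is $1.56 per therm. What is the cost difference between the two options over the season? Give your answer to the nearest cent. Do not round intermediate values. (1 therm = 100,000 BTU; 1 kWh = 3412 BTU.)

Heat load = 23300 kWh × 3412 = 79,499,600 BTU
Gas: input = 79,499,600 / 0.88 = 90,340,455 BTU = 903.4 therm → 903.4 × $1.56 = $1,409.31
Heat pump: 79,499,600 BTU / 3412 = 23,300 kWh heat; / 3 = 7,767 kWh in → × $0.124 = $963.07
Difference = |$1,409.31 − $963.07| = $446.24

$446.24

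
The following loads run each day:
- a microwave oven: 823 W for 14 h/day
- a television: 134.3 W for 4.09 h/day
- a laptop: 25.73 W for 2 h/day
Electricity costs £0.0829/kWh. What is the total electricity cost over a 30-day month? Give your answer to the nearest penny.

£30.15

microwave oven: 823 W × 14 h × 30 d = 345,660 Wh = 345.7 kWh
television: 134.3 W × 4.09 h × 30 d = 16,479 Wh = 16.48 kWh
laptop: 25.73 W × 2 h × 30 d = 1,544 Wh = 1.544 kWh
Total energy = 345.7 + 16.48 + 1.544 = 363.7 kWh
Cost = 363.7 kWh × £0.0829 = £30.15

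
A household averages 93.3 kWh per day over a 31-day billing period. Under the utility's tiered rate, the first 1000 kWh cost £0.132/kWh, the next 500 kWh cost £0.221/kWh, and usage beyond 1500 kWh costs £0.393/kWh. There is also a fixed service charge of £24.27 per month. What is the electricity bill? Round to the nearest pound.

Usage = 93.3 kWh/day × 31 days = 2892.3 kWh
First 1000 kWh × £0.132 = £132.00
Next 500 kWh × £0.221 = £110.50
Remaining 1392.3 kWh × £0.393 = £547.17
Energy charge = £789.67; + service £24.27 = £813.94 ≈ £814

£814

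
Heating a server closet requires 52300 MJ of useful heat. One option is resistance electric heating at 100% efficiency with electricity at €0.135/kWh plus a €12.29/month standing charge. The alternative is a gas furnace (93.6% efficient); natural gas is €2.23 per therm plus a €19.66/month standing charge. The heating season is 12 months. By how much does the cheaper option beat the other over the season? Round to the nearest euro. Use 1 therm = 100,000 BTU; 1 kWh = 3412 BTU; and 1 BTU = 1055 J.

€692

Heat load = 52300 MJ = 52,300,000,000 J / 1055 = 49,573,460 BTU
Gas: input = 49,573,460 / 0.936 = 52,963,098 BTU = 529.6 therm → 529.6 × €2.23 = €1,181.08; + 12 × €19.66 standing = €1,417.00
Electric: 49,573,460 BTU / 3412 = 14,530 kWh → × €0.135 = €1,961.44; + 12 × €12.29 standing = €2,108.92
Difference = |€1,417.00 − €2,108.92| = €691.92 ≈ €692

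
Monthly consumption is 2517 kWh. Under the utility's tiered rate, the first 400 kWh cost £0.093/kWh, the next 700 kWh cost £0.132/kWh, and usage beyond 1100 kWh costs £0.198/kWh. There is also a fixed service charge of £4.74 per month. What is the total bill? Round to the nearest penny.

First 400 kWh × £0.093 = £37.20
Next 700 kWh × £0.132 = £92.40
Remaining 1417 kWh × £0.198 = £280.57
Energy charge = £410.17; + service £4.74 = £414.91

£414.91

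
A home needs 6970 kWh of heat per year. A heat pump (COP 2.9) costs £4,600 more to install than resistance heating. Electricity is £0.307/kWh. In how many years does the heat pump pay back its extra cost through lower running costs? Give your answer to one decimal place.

Resistance: 6970 kWh × £0.307 = £2,139.79/yr
Heat pump: 6970 / 2.9 = 2403 kWh in → × £0.307 = £737.86/yr
Annual savings = £1,401.93
Payback = £4,600 / £1,401.93 = 3.28 years

3.3 years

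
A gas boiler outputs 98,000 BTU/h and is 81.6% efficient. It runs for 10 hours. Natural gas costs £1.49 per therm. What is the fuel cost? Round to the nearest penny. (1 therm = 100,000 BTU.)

Heat delivered = 98,000 BTU/h × 10 h = 980,000 BTU
Gas input = 980,000 / 0.816 = 1,200,980 BTU
= 1,200,980 / 100,000 = 12.01 therm
Cost = 12.01 × £1.49/therm = £17.89

£17.89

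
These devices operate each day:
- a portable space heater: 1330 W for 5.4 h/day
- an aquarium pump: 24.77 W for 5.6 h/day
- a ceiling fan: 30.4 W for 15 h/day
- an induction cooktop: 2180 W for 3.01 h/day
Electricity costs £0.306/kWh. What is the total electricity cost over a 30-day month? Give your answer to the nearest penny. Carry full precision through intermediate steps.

£131.63

portable space heater: 1330 W × 5.4 h × 30 d = 215,460 Wh = 215.5 kWh
aquarium pump: 24.77 W × 5.6 h × 30 d = 4,161 Wh = 4.161 kWh
ceiling fan: 30.4 W × 15 h × 30 d = 13,680 Wh = 13.68 kWh
induction cooktop: 2180 W × 3.01 h × 30 d = 196,854 Wh = 196.9 kWh
Total energy = 215.5 + 4.161 + 13.68 + 196.9 = 430.2 kWh
Cost = 430.2 kWh × £0.306 = £131.63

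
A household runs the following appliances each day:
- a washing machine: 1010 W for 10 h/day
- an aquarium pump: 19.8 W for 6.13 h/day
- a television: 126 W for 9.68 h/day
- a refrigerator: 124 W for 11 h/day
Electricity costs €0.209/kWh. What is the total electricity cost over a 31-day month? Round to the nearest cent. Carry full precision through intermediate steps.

€82.96

washing machine: 1010 W × 10 h × 31 d = 313,100 Wh = 313.1 kWh
aquarium pump: 19.8 W × 6.13 h × 31 d = 3,763 Wh = 3.763 kWh
television: 126 W × 9.68 h × 31 d = 37,810 Wh = 37.81 kWh
refrigerator: 124 W × 11 h × 31 d = 42,284 Wh = 42.28 kWh
Total energy = 313.1 + 3.763 + 37.81 + 42.28 = 397 kWh
Cost = 397 kWh × €0.209 = €82.96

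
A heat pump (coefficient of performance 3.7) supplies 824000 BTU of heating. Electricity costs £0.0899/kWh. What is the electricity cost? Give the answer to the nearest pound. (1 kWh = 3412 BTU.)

£6

Heat delivered = 824,000 BTU / 3412 = 241.5 kWh
Electrical input = 241.5 kWh / 3.7 = 65.27 kWh
Cost = 65.27 × £0.0899/kWh = £5.87 ≈ £6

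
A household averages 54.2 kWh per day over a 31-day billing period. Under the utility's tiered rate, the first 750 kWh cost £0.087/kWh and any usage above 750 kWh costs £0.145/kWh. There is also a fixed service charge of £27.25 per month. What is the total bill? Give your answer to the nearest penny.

£227.38

Usage = 54.2 kWh/day × 31 days = 1680.2 kWh
First 750 kWh × £0.087 = £65.25
Remaining 930.2 kWh × £0.145 = £134.88
Energy charge = £200.13; + service £27.25 = £227.38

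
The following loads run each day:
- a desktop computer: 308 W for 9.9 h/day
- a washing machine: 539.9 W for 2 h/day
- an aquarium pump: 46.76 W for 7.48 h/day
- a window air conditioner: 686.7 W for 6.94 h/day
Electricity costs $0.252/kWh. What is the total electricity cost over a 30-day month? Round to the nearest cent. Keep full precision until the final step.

$69.89

desktop computer: 308 W × 9.9 h × 30 d = 91,476 Wh = 91.48 kWh
washing machine: 539.9 W × 2 h × 30 d = 32,394 Wh = 32.39 kWh
aquarium pump: 46.76 W × 7.48 h × 30 d = 10,493 Wh = 10.49 kWh
window air conditioner: 686.7 W × 6.94 h × 30 d = 142,971 Wh = 143 kWh
Total energy = 91.48 + 32.39 + 10.49 + 143 = 277.3 kWh
Cost = 277.3 kWh × $0.252 = $69.89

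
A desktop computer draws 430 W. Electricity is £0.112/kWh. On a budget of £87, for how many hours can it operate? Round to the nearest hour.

1806 h

Energy budget = £87 / £0.112 per kWh = 776.8 kWh = 776,786 Wh
Runtime = 776,786 Wh / 430 W = 1,806 h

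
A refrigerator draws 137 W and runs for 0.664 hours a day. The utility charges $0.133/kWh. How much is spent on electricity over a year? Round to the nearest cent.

Energy = 137 W × 0.664 h/day × 365 days = 33,203 Wh = 33.2 kWh
Cost = 33.2 kWh × $0.133/kWh = $4.42

$4.42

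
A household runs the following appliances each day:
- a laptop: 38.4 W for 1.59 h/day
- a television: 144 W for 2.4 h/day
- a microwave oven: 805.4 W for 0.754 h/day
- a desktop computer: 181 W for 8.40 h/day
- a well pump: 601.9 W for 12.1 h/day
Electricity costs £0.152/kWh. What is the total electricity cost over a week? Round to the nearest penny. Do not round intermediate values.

£10.45

laptop: 38.4 W × 1.59 h × 7 d = 427 Wh = 0.4274 kWh
television: 144 W × 2.4 h × 7 d = 2,419 Wh = 2.419 kWh
microwave oven: 805.4 W × 0.754 h × 7 d = 4,251 Wh = 4.251 kWh
desktop computer: 181 W × 8.40 h × 7 d = 10,643 Wh = 10.64 kWh
well pump: 601.9 W × 12.1 h × 7 d = 50,981 Wh = 50.98 kWh
Total energy = 0.4274 + 2.419 + 4.251 + 10.64 + 50.98 = 68.72 kWh
Cost = 68.72 kWh × £0.152 = £10.45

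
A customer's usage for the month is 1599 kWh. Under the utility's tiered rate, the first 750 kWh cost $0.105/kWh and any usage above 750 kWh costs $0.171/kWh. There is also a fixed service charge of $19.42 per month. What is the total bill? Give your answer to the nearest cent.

$243.35

First 750 kWh × $0.105 = $78.75
Remaining 849 kWh × $0.171 = $145.18
Energy charge = $223.93; + service $19.42 = $243.35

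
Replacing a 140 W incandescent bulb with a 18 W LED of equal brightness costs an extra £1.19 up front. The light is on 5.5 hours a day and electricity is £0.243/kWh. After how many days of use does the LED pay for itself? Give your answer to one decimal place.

Power saved = 140 − 18 = 122 W
Daily energy saved = 122 W × 5.5 h = 671 Wh = 0.671 kWh
Daily savings = 0.671 × £0.243 = £0.1631
Payback = £1.19 / £0.1631 per day = 7.298 days

7.3 days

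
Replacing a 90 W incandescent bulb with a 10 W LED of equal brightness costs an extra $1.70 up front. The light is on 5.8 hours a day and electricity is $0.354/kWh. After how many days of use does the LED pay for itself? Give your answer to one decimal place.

Power saved = 90 − 10 = 80 W
Daily energy saved = 80 W × 5.8 h = 464 Wh = 0.464 kWh
Daily savings = 0.464 × $0.354 = $0.1643
Payback = $1.70 / $0.1643 per day = 10.35 days

10.3 days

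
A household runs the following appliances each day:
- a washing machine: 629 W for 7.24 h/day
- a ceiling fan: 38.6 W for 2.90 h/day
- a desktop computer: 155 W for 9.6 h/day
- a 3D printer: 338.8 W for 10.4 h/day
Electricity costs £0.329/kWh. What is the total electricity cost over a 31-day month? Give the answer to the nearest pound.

washing machine: 629 W × 7.24 h × 31 d = 141,173 Wh = 141.2 kWh
ceiling fan: 38.6 W × 2.90 h × 31 d = 3,470 Wh = 3.47 kWh
desktop computer: 155 W × 9.6 h × 31 d = 46,128 Wh = 46.13 kWh
3D printer: 338.8 W × 10.4 h × 31 d = 109,229 Wh = 109.2 kWh
Total energy = 141.2 + 3.47 + 46.13 + 109.2 = 300 kWh
Cost = 300 kWh × £0.329 = £98.70 ≈ £99

£99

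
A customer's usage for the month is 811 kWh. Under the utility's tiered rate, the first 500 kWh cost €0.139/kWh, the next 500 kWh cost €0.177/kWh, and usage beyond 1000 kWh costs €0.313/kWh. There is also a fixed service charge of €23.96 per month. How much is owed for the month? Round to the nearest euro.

First 500 kWh × €0.139 = €69.50
Next 311 kWh × €0.177 = €55.05
Remaining tier: 0 kWh (not reached)
Energy charge = €124.55; + service €23.96 = €148.51 ≈ €149

€149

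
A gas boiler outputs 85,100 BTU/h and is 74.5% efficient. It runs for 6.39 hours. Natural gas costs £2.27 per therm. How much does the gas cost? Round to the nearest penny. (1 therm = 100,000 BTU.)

£16.57

Heat delivered = 85,100 BTU/h × 6.39 h = 543,789 BTU
Gas input = 543,789 / 0.745 = 729,918 BTU
= 729,918 / 100,000 = 7.299 therm
Cost = 7.299 × £2.27/therm = £16.57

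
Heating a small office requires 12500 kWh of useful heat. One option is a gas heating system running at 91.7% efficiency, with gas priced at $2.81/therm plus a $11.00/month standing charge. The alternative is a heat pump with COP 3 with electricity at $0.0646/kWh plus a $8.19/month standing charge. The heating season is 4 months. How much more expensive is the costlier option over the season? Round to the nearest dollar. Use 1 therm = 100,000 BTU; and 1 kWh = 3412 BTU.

$1049

Heat load = 12500 kWh × 3412 = 42,650,000 BTU
Gas: input = 42,650,000 / 0.917 = 46,510,360 BTU = 465.1 therm → 465.1 × $2.81 = $1,306.94; + 4 × $11.00 standing = $1,350.94
Heat pump: 42,650,000 BTU / 3412 = 12,500 kWh heat; / 3 = 4,167 kWh in → × $0.0646 = $269.17; + 4 × $8.19 standing = $301.93
Difference = |$1,350.94 − $301.93| = $1,049.01 ≈ $1049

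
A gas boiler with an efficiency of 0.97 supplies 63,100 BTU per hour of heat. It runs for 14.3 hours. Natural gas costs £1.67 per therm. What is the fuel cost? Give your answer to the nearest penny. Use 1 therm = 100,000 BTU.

Heat delivered = 63,100 BTU/h × 14.3 h = 902,330 BTU
Gas input = 902,330 / 0.97 = 930,237 BTU
= 930,237 / 100,000 = 9.302 therm
Cost = 9.302 × £1.67/therm = £15.53

£15.53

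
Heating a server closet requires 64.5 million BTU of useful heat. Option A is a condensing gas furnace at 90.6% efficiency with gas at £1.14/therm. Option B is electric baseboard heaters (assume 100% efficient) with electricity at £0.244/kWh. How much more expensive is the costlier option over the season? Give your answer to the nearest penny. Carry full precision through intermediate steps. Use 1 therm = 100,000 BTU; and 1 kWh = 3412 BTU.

£3800.95

Heat load = 64.5 × 10⁶ BTU = 64,500,000 BTU
Gas: input = 64,500,000 / 0.906 = 71,192,053 BTU = 711.9 therm → 711.9 × £1.14 = £811.59
Electric: 64,500,000 BTU / 3412 = 18,900 kWh → × £0.244 = £4,612.54
Difference = |£811.59 − £4,612.54| = £3,800.95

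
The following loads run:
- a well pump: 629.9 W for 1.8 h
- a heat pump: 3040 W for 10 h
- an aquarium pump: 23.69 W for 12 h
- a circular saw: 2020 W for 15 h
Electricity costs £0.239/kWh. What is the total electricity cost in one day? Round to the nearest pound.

£15

well pump: 629.9 W × 1.8 h = 1,134 Wh = 1.134 kWh
heat pump: 3040 W × 10 h = 30,400 Wh = 30.4 kWh
aquarium pump: 23.69 W × 12 h = 284 Wh = 0.2843 kWh
circular saw: 2020 W × 15 h = 30,300 Wh = 30.3 kWh
Total energy = 1.134 + 30.4 + 0.2843 + 30.3 = 62.12 kWh
Cost = 62.12 kWh × £0.239 = £14.85 ≈ £15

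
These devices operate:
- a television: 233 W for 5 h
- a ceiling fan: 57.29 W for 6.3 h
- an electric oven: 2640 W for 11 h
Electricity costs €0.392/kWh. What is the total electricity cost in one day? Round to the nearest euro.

television: 233 W × 5 h = 1,165 Wh = 1.165 kWh
ceiling fan: 57.29 W × 6.3 h = 361 Wh = 0.3609 kWh
electric oven: 2640 W × 11 h = 29,040 Wh = 29.04 kWh
Total energy = 1.165 + 0.3609 + 29.04 = 30.57 kWh
Cost = 30.57 kWh × €0.392 = €11.98 ≈ €12

€12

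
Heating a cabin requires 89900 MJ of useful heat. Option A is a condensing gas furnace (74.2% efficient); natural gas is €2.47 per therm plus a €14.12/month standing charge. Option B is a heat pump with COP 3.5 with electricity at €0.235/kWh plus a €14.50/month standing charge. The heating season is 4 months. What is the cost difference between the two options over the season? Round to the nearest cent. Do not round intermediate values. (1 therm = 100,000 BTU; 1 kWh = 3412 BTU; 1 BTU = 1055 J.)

Heat load = 89900 MJ = 89,900,000,000 J / 1055 = 85,213,270 BTU
Gas: input = 85,213,270 / 0.742 = 114,842,682 BTU = 1,148 therm → 1,148 × €2.47 = €2,836.61; + 4 × €14.12 standing = €2,893.09
Heat pump: 85,213,270 BTU / 3412 = 24,970 kWh heat; / 3.5 = 7,136 kWh in → × €0.235 = €1,676.86; + 4 × €14.50 standing = €1,734.86
Difference = |€2,893.09 − €1,734.86| = €1,158.23

€1158.23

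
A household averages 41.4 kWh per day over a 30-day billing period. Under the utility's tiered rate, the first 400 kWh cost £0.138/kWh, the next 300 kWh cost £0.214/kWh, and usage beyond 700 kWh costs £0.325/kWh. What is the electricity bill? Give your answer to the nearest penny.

£295.55

Usage = 41.4 kWh/day × 30 days = 1242 kWh
First 400 kWh × £0.138 = £55.20
Next 300 kWh × £0.214 = £64.20
Remaining 542 kWh × £0.325 = £176.15
Total = £295.55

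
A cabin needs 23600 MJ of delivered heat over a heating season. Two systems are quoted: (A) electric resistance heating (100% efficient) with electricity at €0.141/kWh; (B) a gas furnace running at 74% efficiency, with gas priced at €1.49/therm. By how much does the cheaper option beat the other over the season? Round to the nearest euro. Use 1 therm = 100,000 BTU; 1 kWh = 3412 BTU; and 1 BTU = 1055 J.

Heat load = 23600 MJ = 23,600,000,000 J / 1055 = 22,369,668 BTU
Gas: input = 22,369,668 / 0.74 = 30,229,281 BTU = 302.3 therm → 302.3 × €1.49 = €450.42
Electric: 22,369,668 BTU / 3412 = 6,556 kWh → × €0.141 = €924.42
Difference = |€450.42 − €924.42| = €474.00

€474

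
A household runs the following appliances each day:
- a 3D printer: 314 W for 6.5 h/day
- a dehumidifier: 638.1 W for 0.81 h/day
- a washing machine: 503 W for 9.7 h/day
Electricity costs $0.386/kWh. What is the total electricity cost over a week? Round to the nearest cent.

$20.09

3D printer: 314 W × 6.5 h × 7 d = 14,287 Wh = 14.29 kWh
dehumidifier: 638.1 W × 0.81 h × 7 d = 3,618 Wh = 3.618 kWh
washing machine: 503 W × 9.7 h × 7 d = 34,154 Wh = 34.15 kWh
Total energy = 14.29 + 3.618 + 34.15 = 52.06 kWh
Cost = 52.06 kWh × $0.386 = $20.09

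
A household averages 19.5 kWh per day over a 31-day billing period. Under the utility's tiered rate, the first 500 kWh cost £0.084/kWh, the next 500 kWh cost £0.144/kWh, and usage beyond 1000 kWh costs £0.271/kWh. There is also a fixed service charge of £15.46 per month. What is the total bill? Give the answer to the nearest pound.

Usage = 19.5 kWh/day × 31 days = 604.5 kWh
First 500 kWh × £0.084 = £42.00
Next 104.5 kWh × £0.144 = £15.05
Remaining tier: 0 kWh (not reached)
Energy charge = £57.05; + service £15.46 = £72.51 ≈ £73

£73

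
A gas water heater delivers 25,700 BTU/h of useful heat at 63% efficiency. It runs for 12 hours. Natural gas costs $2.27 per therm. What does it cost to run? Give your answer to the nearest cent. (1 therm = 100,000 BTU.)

Heat delivered = 25,700 BTU/h × 12 h = 308,400 BTU
Gas input = 308,400 / 0.63 = 489,524 BTU
= 489,524 / 100,000 = 4.895 therm
Cost = 4.895 × $2.27/therm = $11.11

$11.11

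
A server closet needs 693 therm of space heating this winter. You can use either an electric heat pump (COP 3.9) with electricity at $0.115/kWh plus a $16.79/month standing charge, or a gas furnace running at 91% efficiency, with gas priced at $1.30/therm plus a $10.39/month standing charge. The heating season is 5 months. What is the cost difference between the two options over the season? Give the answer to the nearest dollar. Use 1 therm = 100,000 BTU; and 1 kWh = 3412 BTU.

Heat load = 693 therm × 100,000 = 69,300,000 BTU
Gas: input = 69,300,000 / 0.91 = 76,153,846 BTU = 761.5 therm → 761.5 × $1.30 = $990.00; + 5 × $10.39 standing = $1,041.95
Heat pump: 69,300,000 BTU / 3412 = 20,310 kWh heat; / 3.9 = 5,208 kWh in → × $0.115 = $598.90; + 5 × $16.79 standing = $682.85
Difference = |$1,041.95 − $682.85| = $359.10 ≈ $359

$359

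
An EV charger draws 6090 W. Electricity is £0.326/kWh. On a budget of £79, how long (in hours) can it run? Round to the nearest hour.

Energy budget = £79 / £0.326 per kWh = 242.3 kWh = 242,331 Wh
Runtime = 242,331 Wh / 6090 W = 39.79 h

40 h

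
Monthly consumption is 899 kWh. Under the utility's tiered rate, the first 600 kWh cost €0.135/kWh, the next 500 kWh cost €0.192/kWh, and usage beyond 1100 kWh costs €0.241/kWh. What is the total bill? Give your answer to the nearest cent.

€138.41

First 600 kWh × €0.135 = €81.00
Next 299 kWh × €0.192 = €57.41
Remaining tier: 0 kWh (not reached)
Total = €138.41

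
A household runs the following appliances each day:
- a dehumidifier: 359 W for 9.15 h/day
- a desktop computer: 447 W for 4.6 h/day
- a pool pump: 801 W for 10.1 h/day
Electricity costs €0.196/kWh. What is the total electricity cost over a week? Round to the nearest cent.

€18.43

dehumidifier: 359 W × 9.15 h × 7 d = 22,994 Wh = 22.99 kWh
desktop computer: 447 W × 4.6 h × 7 d = 14,393 Wh = 14.39 kWh
pool pump: 801 W × 10.1 h × 7 d = 56,631 Wh = 56.63 kWh
Total energy = 22.99 + 14.39 + 56.63 = 94.02 kWh
Cost = 94.02 kWh × €0.196 = €18.43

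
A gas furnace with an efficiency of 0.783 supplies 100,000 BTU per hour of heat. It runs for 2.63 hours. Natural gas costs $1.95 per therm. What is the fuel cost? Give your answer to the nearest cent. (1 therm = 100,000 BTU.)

Heat delivered = 100,000 BTU/h × 2.63 h = 263,000 BTU
Gas input = 263,000 / 0.783 = 335,888 BTU
= 335,888 / 100,000 = 3.359 therm
Cost = 3.359 × $1.95/therm = $6.55

$6.55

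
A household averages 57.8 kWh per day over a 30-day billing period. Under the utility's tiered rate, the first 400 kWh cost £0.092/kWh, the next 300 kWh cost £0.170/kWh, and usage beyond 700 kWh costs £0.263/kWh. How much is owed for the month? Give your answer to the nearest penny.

Usage = 57.8 kWh/day × 30 days = 1734 kWh
First 400 kWh × £0.092 = £36.80
Next 300 kWh × £0.170 = £51.00
Remaining 1034 kWh × £0.263 = £271.94
Total = £359.74

£359.74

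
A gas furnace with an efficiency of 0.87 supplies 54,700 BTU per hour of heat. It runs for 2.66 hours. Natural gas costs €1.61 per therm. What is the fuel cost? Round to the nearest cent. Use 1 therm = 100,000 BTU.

Heat delivered = 54,700 BTU/h × 2.66 h = 145,502 BTU
Gas input = 145,502 / 0.87 = 167,244 BTU
= 167,244 / 100,000 = 1.672 therm
Cost = 1.672 × €1.61/therm = €2.69

€2.69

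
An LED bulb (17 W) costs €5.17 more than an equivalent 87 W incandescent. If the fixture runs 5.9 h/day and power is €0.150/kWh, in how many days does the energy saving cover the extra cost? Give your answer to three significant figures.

Power saved = 87 − 17 = 70 W
Daily energy saved = 70 W × 5.9 h = 413 Wh = 0.413 kWh
Daily savings = 0.413 × €0.150 = €0.0619
Payback = €5.17 / €0.0619 per day = 83.45 days

83.5 days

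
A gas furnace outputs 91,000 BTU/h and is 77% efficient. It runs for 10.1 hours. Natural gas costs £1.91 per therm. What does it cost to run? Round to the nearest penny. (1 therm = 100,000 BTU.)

Heat delivered = 91,000 BTU/h × 10.1 h = 919,100 BTU
Gas input = 919,100 / 0.770 = 1,193,636 BTU
= 1,193,636 / 100,000 = 11.94 therm
Cost = 11.94 × £1.91/therm = £22.80

£22.80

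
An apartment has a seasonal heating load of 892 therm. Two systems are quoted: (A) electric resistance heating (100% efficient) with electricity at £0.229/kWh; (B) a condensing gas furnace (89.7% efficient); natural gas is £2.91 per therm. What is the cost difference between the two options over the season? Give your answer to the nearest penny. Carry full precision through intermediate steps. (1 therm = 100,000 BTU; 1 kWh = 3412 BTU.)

Heat load = 892 therm × 100,000 = 89,200,000 BTU
Gas: input = 89,200,000 / 0.897 = 99,442,586 BTU = 994.4 therm → 994.4 × £2.91 = £2,893.78
Electric: 89,200,000 BTU / 3412 = 26,140 kWh → × £0.229 = £5,986.75
Difference = |£2,893.78 − £5,986.75| = £3,092.97

£3092.97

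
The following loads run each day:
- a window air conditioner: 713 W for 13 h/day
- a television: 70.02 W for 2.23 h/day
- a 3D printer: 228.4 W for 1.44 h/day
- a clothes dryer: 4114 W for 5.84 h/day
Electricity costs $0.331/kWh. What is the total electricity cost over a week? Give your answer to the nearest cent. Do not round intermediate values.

window air conditioner: 713 W × 13 h × 7 d = 64,883 Wh = 64.88 kWh
television: 70.02 W × 2.23 h × 7 d = 1,093 Wh = 1.093 kWh
3D printer: 228.4 W × 1.44 h × 7 d = 2,302 Wh = 2.302 kWh
clothes dryer: 4114 W × 5.84 h × 7 d = 168,180 Wh = 168.2 kWh
Total energy = 64.88 + 1.093 + 2.302 + 168.2 = 236.5 kWh
Cost = 236.5 kWh × $0.331 = $78.27

$78.27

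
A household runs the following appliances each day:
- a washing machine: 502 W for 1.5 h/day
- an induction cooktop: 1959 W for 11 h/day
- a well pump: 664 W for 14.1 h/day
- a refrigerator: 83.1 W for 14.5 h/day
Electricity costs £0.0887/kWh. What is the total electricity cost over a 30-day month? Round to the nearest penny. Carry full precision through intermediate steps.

washing machine: 502 W × 1.5 h × 30 d = 22,590 Wh = 22.59 kWh
induction cooktop: 1959 W × 11 h × 30 d = 646,470 Wh = 646.5 kWh
well pump: 664 W × 14.1 h × 30 d = 280,872 Wh = 280.9 kWh
refrigerator: 83.1 W × 14.5 h × 30 d = 36,148 Wh = 36.15 kWh
Total energy = 22.59 + 646.5 + 280.9 + 36.15 = 986.1 kWh
Cost = 986.1 kWh × £0.0887 = £87.47

£87.47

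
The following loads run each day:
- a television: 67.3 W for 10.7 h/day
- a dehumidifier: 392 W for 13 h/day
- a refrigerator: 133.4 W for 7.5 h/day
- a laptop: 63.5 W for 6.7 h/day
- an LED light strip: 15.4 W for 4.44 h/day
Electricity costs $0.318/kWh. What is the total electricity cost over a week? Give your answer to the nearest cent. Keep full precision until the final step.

television: 67.3 W × 10.7 h × 7 d = 5,041 Wh = 5.041 kWh
dehumidifier: 392 W × 13 h × 7 d = 35,672 Wh = 35.67 kWh
refrigerator: 133.4 W × 7.5 h × 7 d = 7,004 Wh = 7.003 kWh
laptop: 63.5 W × 6.7 h × 7 d = 2,978 Wh = 2.978 kWh
LED light strip: 15.4 W × 4.44 h × 7 d = 479 Wh = 0.4786 kWh
Total energy = 5.041 + 35.67 + 7.003 + 2.978 + 0.4786 = 51.17 kWh
Cost = 51.17 kWh × $0.318 = $16.27

$16.27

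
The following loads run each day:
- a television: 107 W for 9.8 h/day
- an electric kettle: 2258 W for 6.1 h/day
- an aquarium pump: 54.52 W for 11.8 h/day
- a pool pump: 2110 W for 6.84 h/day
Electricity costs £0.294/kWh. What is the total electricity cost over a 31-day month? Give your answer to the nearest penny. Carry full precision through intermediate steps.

television: 107 W × 9.8 h × 31 d = 32,507 Wh = 32.51 kWh
electric kettle: 2258 W × 6.1 h × 31 d = 426,988 Wh = 427 kWh
aquarium pump: 54.52 W × 11.8 h × 31 d = 19,943 Wh = 19.94 kWh
pool pump: 2110 W × 6.84 h × 31 d = 447,404 Wh = 447.4 kWh
Total energy = 32.51 + 427 + 19.94 + 447.4 = 926.8 kWh
Cost = 926.8 kWh × £0.294 = £272.49

£272.49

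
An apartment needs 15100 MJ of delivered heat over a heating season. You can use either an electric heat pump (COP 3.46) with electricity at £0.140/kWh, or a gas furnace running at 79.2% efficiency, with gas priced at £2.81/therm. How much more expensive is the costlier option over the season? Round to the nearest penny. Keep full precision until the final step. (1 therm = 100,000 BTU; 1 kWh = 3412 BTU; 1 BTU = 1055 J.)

Heat load = 15100 MJ = 15,100,000,000 J / 1055 = 14,312,796 BTU
Gas: input = 14,312,796 / 0.792 = 18,071,712 BTU = 180.7 therm → 180.7 × £2.81 = £507.82
Heat pump: 14,312,796 BTU / 3412 = 4,195 kWh heat; / 3.46 = 1,212 kWh in → × £0.140 = £169.73
Difference = |£507.82 − £169.73| = £338.08

£338.08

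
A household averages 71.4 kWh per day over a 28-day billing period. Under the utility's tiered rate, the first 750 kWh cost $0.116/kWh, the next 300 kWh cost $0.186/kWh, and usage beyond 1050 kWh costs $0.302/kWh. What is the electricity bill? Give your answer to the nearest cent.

Usage = 71.4 kWh/day × 28 days = 1999.2 kWh
First 750 kWh × $0.116 = $87.00
Next 300 kWh × $0.186 = $55.80
Remaining 949.2 kWh × $0.302 = $286.66
Total = $429.46

$429.46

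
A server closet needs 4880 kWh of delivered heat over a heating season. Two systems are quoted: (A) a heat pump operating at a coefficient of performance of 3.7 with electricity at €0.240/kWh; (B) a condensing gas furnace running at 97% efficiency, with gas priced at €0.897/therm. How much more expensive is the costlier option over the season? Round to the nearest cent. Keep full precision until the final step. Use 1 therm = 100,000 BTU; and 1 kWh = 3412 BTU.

€162.57

Heat load = 4880 kWh × 3412 = 16,650,560 BTU
Gas: input = 16,650,560 / 0.97 = 17,165,526 BTU = 171.7 therm → 171.7 × €0.897 = €153.97
Heat pump: 16,650,560 BTU / 3412 = 4,880 kWh heat; / 3.7 = 1,319 kWh in → × €0.240 = €316.54
Difference = |€153.97 − €316.54| = €162.57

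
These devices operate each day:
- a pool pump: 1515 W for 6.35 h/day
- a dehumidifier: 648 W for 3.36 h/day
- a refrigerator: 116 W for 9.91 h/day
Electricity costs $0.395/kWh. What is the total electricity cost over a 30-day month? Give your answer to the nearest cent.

pool pump: 1515 W × 6.35 h × 30 d = 288,608 Wh = 288.6 kWh
dehumidifier: 648 W × 3.36 h × 30 d = 65,318 Wh = 65.32 kWh
refrigerator: 116 W × 9.91 h × 30 d = 34,487 Wh = 34.49 kWh
Total energy = 288.6 + 65.32 + 34.49 = 388.4 kWh
Cost = 388.4 kWh × $0.395 = $153.42

$153.42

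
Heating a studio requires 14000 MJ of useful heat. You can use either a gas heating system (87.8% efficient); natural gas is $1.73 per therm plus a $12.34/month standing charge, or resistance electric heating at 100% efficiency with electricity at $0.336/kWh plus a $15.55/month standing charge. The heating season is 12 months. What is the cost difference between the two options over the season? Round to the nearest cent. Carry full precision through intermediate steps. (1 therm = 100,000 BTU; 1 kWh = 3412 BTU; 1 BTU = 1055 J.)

Heat load = 14000 MJ = 14,000,000,000 J / 1055 = 13,270,142 BTU
Gas: input = 13,270,142 / 0.878 = 15,114,057 BTU = 151.1 therm → 151.1 × $1.73 = $261.47; + 12 × $12.34 standing = $409.55
Electric: 13,270,142 BTU / 3412 = 3,889 kWh → × $0.336 = $1,306.79; + 12 × $15.55 standing = $1,493.39
Difference = |$409.55 − $1,493.39| = $1,083.84

$1083.84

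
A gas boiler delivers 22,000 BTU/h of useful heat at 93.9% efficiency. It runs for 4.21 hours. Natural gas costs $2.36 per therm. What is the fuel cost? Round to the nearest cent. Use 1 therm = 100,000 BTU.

Heat delivered = 22,000 BTU/h × 4.21 h = 92,620 BTU
Gas input = 92,620 / 0.939 = 98,637 BTU
= 98,637 / 100,000 = 0.9864 therm
Cost = 0.9864 × $2.36/therm = $2.33

$2.33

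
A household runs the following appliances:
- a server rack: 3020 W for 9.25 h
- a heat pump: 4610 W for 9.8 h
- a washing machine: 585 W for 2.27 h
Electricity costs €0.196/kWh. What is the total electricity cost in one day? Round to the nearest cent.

€14.59

server rack: 3020 W × 9.25 h = 27,935 Wh = 27.93 kWh
heat pump: 4610 W × 9.8 h = 45,178 Wh = 45.18 kWh
washing machine: 585 W × 2.27 h = 1,328 Wh = 1.328 kWh
Total energy = 27.93 + 45.18 + 1.328 = 74.44 kWh
Cost = 74.44 kWh × €0.196 = €14.59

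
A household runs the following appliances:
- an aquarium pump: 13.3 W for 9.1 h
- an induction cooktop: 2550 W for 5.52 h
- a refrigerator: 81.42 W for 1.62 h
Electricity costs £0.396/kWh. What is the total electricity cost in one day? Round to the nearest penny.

£5.67

aquarium pump: 13.3 W × 9.1 h = 121 Wh = 0.121 kWh
induction cooktop: 2550 W × 5.52 h = 14,076 Wh = 14.08 kWh
refrigerator: 81.42 W × 1.62 h = 132 Wh = 0.1319 kWh
Total energy = 0.121 + 14.08 + 0.1319 = 14.33 kWh
Cost = 14.33 kWh × £0.396 = £5.67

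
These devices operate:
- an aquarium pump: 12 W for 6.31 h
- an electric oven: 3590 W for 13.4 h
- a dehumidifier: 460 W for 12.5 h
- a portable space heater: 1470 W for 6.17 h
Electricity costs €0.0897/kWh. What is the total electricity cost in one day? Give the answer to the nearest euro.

aquarium pump: 12 W × 6.31 h = 76 Wh = 0.07572 kWh
electric oven: 3590 W × 13.4 h = 48,106 Wh = 48.11 kWh
dehumidifier: 460 W × 12.5 h = 5,750 Wh = 5.75 kWh
portable space heater: 1470 W × 6.17 h = 9,070 Wh = 9.07 kWh
Total energy = 0.07572 + 48.11 + 5.75 + 9.07 = 63 kWh
Cost = 63 kWh × €0.0897 = €5.65 ≈ €6

€6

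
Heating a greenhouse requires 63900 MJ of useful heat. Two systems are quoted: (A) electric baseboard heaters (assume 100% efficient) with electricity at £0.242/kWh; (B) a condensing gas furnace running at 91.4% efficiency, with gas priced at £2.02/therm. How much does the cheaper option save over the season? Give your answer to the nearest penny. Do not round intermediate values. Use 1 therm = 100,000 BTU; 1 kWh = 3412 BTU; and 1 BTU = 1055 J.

Heat load = 63900 MJ = 63,900,000,000 J / 1055 = 60,568,720 BTU
Gas: input = 60,568,720 / 0.914 = 66,267,747 BTU = 662.7 therm → 662.7 × £2.02 = £1,338.61
Electric: 60,568,720 BTU / 3412 = 17,750 kWh → × £0.242 = £4,295.91
Difference = |£1,338.61 − £4,295.91| = £2,957.30

£2957.30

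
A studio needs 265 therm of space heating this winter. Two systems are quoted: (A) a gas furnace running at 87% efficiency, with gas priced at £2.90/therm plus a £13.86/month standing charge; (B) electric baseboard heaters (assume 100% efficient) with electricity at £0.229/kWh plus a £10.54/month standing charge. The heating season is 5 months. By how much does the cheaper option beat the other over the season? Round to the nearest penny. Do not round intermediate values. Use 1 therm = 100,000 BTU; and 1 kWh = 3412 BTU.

£878.64

Heat load = 265 therm × 100,000 = 26,500,000 BTU
Gas: input = 26,500,000 / 0.87 = 30,459,770 BTU = 304.6 therm → 304.6 × £2.90 = £883.33; + 5 × £13.86 standing = £952.63
Electric: 26,500,000 BTU / 3412 = 7,767 kWh → × £0.229 = £1,778.58; + 5 × £10.54 standing = £1,831.28
Difference = |£952.63 − £1,831.28| = £878.64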